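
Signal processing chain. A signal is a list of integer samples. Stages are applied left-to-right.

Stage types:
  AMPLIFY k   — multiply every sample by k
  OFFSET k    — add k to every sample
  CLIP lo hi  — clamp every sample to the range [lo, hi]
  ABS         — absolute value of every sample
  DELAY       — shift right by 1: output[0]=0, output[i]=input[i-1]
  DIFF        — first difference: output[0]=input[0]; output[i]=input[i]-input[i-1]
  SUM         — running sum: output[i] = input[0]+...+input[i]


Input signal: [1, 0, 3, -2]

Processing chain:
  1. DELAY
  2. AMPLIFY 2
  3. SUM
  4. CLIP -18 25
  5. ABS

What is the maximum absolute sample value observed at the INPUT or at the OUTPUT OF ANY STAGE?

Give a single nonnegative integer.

Answer: 8

Derivation:
Input: [1, 0, 3, -2] (max |s|=3)
Stage 1 (DELAY): [0, 1, 0, 3] = [0, 1, 0, 3] -> [0, 1, 0, 3] (max |s|=3)
Stage 2 (AMPLIFY 2): 0*2=0, 1*2=2, 0*2=0, 3*2=6 -> [0, 2, 0, 6] (max |s|=6)
Stage 3 (SUM): sum[0..0]=0, sum[0..1]=2, sum[0..2]=2, sum[0..3]=8 -> [0, 2, 2, 8] (max |s|=8)
Stage 4 (CLIP -18 25): clip(0,-18,25)=0, clip(2,-18,25)=2, clip(2,-18,25)=2, clip(8,-18,25)=8 -> [0, 2, 2, 8] (max |s|=8)
Stage 5 (ABS): |0|=0, |2|=2, |2|=2, |8|=8 -> [0, 2, 2, 8] (max |s|=8)
Overall max amplitude: 8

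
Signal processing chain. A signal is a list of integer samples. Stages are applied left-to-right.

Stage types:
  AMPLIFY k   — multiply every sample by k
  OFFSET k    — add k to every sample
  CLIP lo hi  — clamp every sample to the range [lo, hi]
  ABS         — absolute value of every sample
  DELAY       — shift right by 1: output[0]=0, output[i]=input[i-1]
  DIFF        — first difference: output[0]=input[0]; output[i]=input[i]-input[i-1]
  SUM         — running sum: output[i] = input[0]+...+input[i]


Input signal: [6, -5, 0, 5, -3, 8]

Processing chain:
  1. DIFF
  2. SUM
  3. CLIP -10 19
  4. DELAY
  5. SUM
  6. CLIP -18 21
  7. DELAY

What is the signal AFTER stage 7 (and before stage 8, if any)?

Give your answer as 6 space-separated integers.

Answer: 0 0 6 1 1 6

Derivation:
Input: [6, -5, 0, 5, -3, 8]
Stage 1 (DIFF): s[0]=6, -5-6=-11, 0--5=5, 5-0=5, -3-5=-8, 8--3=11 -> [6, -11, 5, 5, -8, 11]
Stage 2 (SUM): sum[0..0]=6, sum[0..1]=-5, sum[0..2]=0, sum[0..3]=5, sum[0..4]=-3, sum[0..5]=8 -> [6, -5, 0, 5, -3, 8]
Stage 3 (CLIP -10 19): clip(6,-10,19)=6, clip(-5,-10,19)=-5, clip(0,-10,19)=0, clip(5,-10,19)=5, clip(-3,-10,19)=-3, clip(8,-10,19)=8 -> [6, -5, 0, 5, -3, 8]
Stage 4 (DELAY): [0, 6, -5, 0, 5, -3] = [0, 6, -5, 0, 5, -3] -> [0, 6, -5, 0, 5, -3]
Stage 5 (SUM): sum[0..0]=0, sum[0..1]=6, sum[0..2]=1, sum[0..3]=1, sum[0..4]=6, sum[0..5]=3 -> [0, 6, 1, 1, 6, 3]
Stage 6 (CLIP -18 21): clip(0,-18,21)=0, clip(6,-18,21)=6, clip(1,-18,21)=1, clip(1,-18,21)=1, clip(6,-18,21)=6, clip(3,-18,21)=3 -> [0, 6, 1, 1, 6, 3]
Stage 7 (DELAY): [0, 0, 6, 1, 1, 6] = [0, 0, 6, 1, 1, 6] -> [0, 0, 6, 1, 1, 6]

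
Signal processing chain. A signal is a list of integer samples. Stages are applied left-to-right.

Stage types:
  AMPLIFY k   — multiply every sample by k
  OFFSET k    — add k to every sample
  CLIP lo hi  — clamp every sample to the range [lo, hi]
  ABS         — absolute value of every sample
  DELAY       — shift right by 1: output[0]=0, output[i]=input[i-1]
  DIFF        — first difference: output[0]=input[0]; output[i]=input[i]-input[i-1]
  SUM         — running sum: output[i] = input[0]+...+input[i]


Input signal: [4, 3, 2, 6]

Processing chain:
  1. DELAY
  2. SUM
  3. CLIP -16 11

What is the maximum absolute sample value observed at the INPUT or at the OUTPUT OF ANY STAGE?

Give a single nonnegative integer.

Answer: 9

Derivation:
Input: [4, 3, 2, 6] (max |s|=6)
Stage 1 (DELAY): [0, 4, 3, 2] = [0, 4, 3, 2] -> [0, 4, 3, 2] (max |s|=4)
Stage 2 (SUM): sum[0..0]=0, sum[0..1]=4, sum[0..2]=7, sum[0..3]=9 -> [0, 4, 7, 9] (max |s|=9)
Stage 3 (CLIP -16 11): clip(0,-16,11)=0, clip(4,-16,11)=4, clip(7,-16,11)=7, clip(9,-16,11)=9 -> [0, 4, 7, 9] (max |s|=9)
Overall max amplitude: 9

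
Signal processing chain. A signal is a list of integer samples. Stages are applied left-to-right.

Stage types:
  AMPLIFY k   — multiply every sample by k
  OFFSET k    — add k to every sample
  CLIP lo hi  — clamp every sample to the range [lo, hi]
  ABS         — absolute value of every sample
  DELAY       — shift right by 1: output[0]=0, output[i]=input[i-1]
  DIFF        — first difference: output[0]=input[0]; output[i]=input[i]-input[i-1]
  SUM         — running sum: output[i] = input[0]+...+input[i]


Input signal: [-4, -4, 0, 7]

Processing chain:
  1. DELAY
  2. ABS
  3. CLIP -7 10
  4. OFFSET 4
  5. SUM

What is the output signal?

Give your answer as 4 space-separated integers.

Input: [-4, -4, 0, 7]
Stage 1 (DELAY): [0, -4, -4, 0] = [0, -4, -4, 0] -> [0, -4, -4, 0]
Stage 2 (ABS): |0|=0, |-4|=4, |-4|=4, |0|=0 -> [0, 4, 4, 0]
Stage 3 (CLIP -7 10): clip(0,-7,10)=0, clip(4,-7,10)=4, clip(4,-7,10)=4, clip(0,-7,10)=0 -> [0, 4, 4, 0]
Stage 4 (OFFSET 4): 0+4=4, 4+4=8, 4+4=8, 0+4=4 -> [4, 8, 8, 4]
Stage 5 (SUM): sum[0..0]=4, sum[0..1]=12, sum[0..2]=20, sum[0..3]=24 -> [4, 12, 20, 24]

Answer: 4 12 20 24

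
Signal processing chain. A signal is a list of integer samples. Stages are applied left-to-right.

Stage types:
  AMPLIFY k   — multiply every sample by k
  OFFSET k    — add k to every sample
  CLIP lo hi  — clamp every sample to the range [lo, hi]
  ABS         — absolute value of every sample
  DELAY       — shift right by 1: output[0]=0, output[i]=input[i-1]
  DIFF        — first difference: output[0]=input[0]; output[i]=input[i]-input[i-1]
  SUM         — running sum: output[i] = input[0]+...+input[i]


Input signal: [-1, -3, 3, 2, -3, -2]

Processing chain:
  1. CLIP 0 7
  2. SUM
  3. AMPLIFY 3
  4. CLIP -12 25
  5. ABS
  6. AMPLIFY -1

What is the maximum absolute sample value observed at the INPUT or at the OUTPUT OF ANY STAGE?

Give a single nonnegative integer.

Answer: 15

Derivation:
Input: [-1, -3, 3, 2, -3, -2] (max |s|=3)
Stage 1 (CLIP 0 7): clip(-1,0,7)=0, clip(-3,0,7)=0, clip(3,0,7)=3, clip(2,0,7)=2, clip(-3,0,7)=0, clip(-2,0,7)=0 -> [0, 0, 3, 2, 0, 0] (max |s|=3)
Stage 2 (SUM): sum[0..0]=0, sum[0..1]=0, sum[0..2]=3, sum[0..3]=5, sum[0..4]=5, sum[0..5]=5 -> [0, 0, 3, 5, 5, 5] (max |s|=5)
Stage 3 (AMPLIFY 3): 0*3=0, 0*3=0, 3*3=9, 5*3=15, 5*3=15, 5*3=15 -> [0, 0, 9, 15, 15, 15] (max |s|=15)
Stage 4 (CLIP -12 25): clip(0,-12,25)=0, clip(0,-12,25)=0, clip(9,-12,25)=9, clip(15,-12,25)=15, clip(15,-12,25)=15, clip(15,-12,25)=15 -> [0, 0, 9, 15, 15, 15] (max |s|=15)
Stage 5 (ABS): |0|=0, |0|=0, |9|=9, |15|=15, |15|=15, |15|=15 -> [0, 0, 9, 15, 15, 15] (max |s|=15)
Stage 6 (AMPLIFY -1): 0*-1=0, 0*-1=0, 9*-1=-9, 15*-1=-15, 15*-1=-15, 15*-1=-15 -> [0, 0, -9, -15, -15, -15] (max |s|=15)
Overall max amplitude: 15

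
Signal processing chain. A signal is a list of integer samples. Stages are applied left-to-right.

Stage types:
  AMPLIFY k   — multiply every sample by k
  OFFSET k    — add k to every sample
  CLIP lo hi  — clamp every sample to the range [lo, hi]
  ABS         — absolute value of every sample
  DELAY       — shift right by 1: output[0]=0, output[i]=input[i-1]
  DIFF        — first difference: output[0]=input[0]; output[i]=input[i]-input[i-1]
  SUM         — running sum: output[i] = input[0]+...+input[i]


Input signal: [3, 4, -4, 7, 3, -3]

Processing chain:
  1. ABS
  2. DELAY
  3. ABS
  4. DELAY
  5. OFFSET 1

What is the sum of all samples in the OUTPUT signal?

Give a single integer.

Answer: 24

Derivation:
Input: [3, 4, -4, 7, 3, -3]
Stage 1 (ABS): |3|=3, |4|=4, |-4|=4, |7|=7, |3|=3, |-3|=3 -> [3, 4, 4, 7, 3, 3]
Stage 2 (DELAY): [0, 3, 4, 4, 7, 3] = [0, 3, 4, 4, 7, 3] -> [0, 3, 4, 4, 7, 3]
Stage 3 (ABS): |0|=0, |3|=3, |4|=4, |4|=4, |7|=7, |3|=3 -> [0, 3, 4, 4, 7, 3]
Stage 4 (DELAY): [0, 0, 3, 4, 4, 7] = [0, 0, 3, 4, 4, 7] -> [0, 0, 3, 4, 4, 7]
Stage 5 (OFFSET 1): 0+1=1, 0+1=1, 3+1=4, 4+1=5, 4+1=5, 7+1=8 -> [1, 1, 4, 5, 5, 8]
Output sum: 24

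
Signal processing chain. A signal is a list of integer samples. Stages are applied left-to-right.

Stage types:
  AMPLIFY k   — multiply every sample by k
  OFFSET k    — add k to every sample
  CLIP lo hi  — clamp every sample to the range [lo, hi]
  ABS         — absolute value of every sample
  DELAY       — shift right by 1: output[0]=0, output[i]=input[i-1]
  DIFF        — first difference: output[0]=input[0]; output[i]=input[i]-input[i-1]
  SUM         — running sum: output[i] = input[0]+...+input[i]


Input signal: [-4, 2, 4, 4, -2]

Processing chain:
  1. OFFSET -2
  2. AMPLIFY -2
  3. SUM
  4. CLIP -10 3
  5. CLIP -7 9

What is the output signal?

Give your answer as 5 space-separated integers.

Input: [-4, 2, 4, 4, -2]
Stage 1 (OFFSET -2): -4+-2=-6, 2+-2=0, 4+-2=2, 4+-2=2, -2+-2=-4 -> [-6, 0, 2, 2, -4]
Stage 2 (AMPLIFY -2): -6*-2=12, 0*-2=0, 2*-2=-4, 2*-2=-4, -4*-2=8 -> [12, 0, -4, -4, 8]
Stage 3 (SUM): sum[0..0]=12, sum[0..1]=12, sum[0..2]=8, sum[0..3]=4, sum[0..4]=12 -> [12, 12, 8, 4, 12]
Stage 4 (CLIP -10 3): clip(12,-10,3)=3, clip(12,-10,3)=3, clip(8,-10,3)=3, clip(4,-10,3)=3, clip(12,-10,3)=3 -> [3, 3, 3, 3, 3]
Stage 5 (CLIP -7 9): clip(3,-7,9)=3, clip(3,-7,9)=3, clip(3,-7,9)=3, clip(3,-7,9)=3, clip(3,-7,9)=3 -> [3, 3, 3, 3, 3]

Answer: 3 3 3 3 3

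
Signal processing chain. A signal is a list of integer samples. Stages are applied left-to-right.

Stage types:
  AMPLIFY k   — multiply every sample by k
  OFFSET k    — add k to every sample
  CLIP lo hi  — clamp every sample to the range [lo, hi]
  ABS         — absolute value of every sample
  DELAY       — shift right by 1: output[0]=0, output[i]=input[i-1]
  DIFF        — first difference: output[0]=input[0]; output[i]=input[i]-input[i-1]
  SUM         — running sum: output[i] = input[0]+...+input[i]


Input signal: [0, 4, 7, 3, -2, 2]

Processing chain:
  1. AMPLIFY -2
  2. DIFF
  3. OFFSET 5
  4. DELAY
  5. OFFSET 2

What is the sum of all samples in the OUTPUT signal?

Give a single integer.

Input: [0, 4, 7, 3, -2, 2]
Stage 1 (AMPLIFY -2): 0*-2=0, 4*-2=-8, 7*-2=-14, 3*-2=-6, -2*-2=4, 2*-2=-4 -> [0, -8, -14, -6, 4, -4]
Stage 2 (DIFF): s[0]=0, -8-0=-8, -14--8=-6, -6--14=8, 4--6=10, -4-4=-8 -> [0, -8, -6, 8, 10, -8]
Stage 3 (OFFSET 5): 0+5=5, -8+5=-3, -6+5=-1, 8+5=13, 10+5=15, -8+5=-3 -> [5, -3, -1, 13, 15, -3]
Stage 4 (DELAY): [0, 5, -3, -1, 13, 15] = [0, 5, -3, -1, 13, 15] -> [0, 5, -3, -1, 13, 15]
Stage 5 (OFFSET 2): 0+2=2, 5+2=7, -3+2=-1, -1+2=1, 13+2=15, 15+2=17 -> [2, 7, -1, 1, 15, 17]
Output sum: 41

Answer: 41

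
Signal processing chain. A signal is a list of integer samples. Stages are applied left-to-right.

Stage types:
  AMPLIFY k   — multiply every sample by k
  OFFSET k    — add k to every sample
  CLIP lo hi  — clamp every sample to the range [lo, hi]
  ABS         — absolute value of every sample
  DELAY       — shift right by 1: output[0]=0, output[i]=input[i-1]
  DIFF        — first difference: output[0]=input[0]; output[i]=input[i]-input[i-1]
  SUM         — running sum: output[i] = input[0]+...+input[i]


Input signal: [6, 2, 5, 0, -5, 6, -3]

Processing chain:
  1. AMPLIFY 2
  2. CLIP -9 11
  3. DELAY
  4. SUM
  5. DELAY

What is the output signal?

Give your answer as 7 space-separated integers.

Answer: 0 0 11 15 25 25 16

Derivation:
Input: [6, 2, 5, 0, -5, 6, -3]
Stage 1 (AMPLIFY 2): 6*2=12, 2*2=4, 5*2=10, 0*2=0, -5*2=-10, 6*2=12, -3*2=-6 -> [12, 4, 10, 0, -10, 12, -6]
Stage 2 (CLIP -9 11): clip(12,-9,11)=11, clip(4,-9,11)=4, clip(10,-9,11)=10, clip(0,-9,11)=0, clip(-10,-9,11)=-9, clip(12,-9,11)=11, clip(-6,-9,11)=-6 -> [11, 4, 10, 0, -9, 11, -6]
Stage 3 (DELAY): [0, 11, 4, 10, 0, -9, 11] = [0, 11, 4, 10, 0, -9, 11] -> [0, 11, 4, 10, 0, -9, 11]
Stage 4 (SUM): sum[0..0]=0, sum[0..1]=11, sum[0..2]=15, sum[0..3]=25, sum[0..4]=25, sum[0..5]=16, sum[0..6]=27 -> [0, 11, 15, 25, 25, 16, 27]
Stage 5 (DELAY): [0, 0, 11, 15, 25, 25, 16] = [0, 0, 11, 15, 25, 25, 16] -> [0, 0, 11, 15, 25, 25, 16]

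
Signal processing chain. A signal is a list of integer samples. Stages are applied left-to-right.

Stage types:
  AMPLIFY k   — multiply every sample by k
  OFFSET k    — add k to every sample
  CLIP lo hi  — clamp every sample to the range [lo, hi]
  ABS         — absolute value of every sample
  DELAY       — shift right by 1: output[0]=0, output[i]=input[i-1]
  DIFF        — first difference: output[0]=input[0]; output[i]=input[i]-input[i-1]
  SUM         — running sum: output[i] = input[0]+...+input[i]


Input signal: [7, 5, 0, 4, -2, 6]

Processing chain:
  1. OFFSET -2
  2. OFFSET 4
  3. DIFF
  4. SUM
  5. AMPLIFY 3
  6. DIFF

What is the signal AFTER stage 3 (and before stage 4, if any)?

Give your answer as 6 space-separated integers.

Input: [7, 5, 0, 4, -2, 6]
Stage 1 (OFFSET -2): 7+-2=5, 5+-2=3, 0+-2=-2, 4+-2=2, -2+-2=-4, 6+-2=4 -> [5, 3, -2, 2, -4, 4]
Stage 2 (OFFSET 4): 5+4=9, 3+4=7, -2+4=2, 2+4=6, -4+4=0, 4+4=8 -> [9, 7, 2, 6, 0, 8]
Stage 3 (DIFF): s[0]=9, 7-9=-2, 2-7=-5, 6-2=4, 0-6=-6, 8-0=8 -> [9, -2, -5, 4, -6, 8]

Answer: 9 -2 -5 4 -6 8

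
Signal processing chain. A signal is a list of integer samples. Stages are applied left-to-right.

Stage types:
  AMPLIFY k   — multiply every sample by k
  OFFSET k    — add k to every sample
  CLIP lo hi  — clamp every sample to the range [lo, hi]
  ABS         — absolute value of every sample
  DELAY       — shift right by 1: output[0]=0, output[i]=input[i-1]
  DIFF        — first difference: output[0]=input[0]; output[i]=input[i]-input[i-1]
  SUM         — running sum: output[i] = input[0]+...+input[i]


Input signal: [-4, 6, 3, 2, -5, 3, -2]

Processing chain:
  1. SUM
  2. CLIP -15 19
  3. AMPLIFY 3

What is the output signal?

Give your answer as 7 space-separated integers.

Answer: -12 6 15 21 6 15 9

Derivation:
Input: [-4, 6, 3, 2, -5, 3, -2]
Stage 1 (SUM): sum[0..0]=-4, sum[0..1]=2, sum[0..2]=5, sum[0..3]=7, sum[0..4]=2, sum[0..5]=5, sum[0..6]=3 -> [-4, 2, 5, 7, 2, 5, 3]
Stage 2 (CLIP -15 19): clip(-4,-15,19)=-4, clip(2,-15,19)=2, clip(5,-15,19)=5, clip(7,-15,19)=7, clip(2,-15,19)=2, clip(5,-15,19)=5, clip(3,-15,19)=3 -> [-4, 2, 5, 7, 2, 5, 3]
Stage 3 (AMPLIFY 3): -4*3=-12, 2*3=6, 5*3=15, 7*3=21, 2*3=6, 5*3=15, 3*3=9 -> [-12, 6, 15, 21, 6, 15, 9]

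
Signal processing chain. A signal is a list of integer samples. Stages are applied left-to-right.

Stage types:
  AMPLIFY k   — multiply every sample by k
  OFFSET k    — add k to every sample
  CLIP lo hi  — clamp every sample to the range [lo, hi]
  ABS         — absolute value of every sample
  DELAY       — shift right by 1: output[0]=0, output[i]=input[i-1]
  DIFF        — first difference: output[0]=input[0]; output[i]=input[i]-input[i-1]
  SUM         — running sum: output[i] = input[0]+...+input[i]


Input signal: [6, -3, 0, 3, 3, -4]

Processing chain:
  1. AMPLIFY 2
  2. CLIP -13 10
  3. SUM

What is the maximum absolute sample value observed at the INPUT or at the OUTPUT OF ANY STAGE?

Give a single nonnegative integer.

Input: [6, -3, 0, 3, 3, -4] (max |s|=6)
Stage 1 (AMPLIFY 2): 6*2=12, -3*2=-6, 0*2=0, 3*2=6, 3*2=6, -4*2=-8 -> [12, -6, 0, 6, 6, -8] (max |s|=12)
Stage 2 (CLIP -13 10): clip(12,-13,10)=10, clip(-6,-13,10)=-6, clip(0,-13,10)=0, clip(6,-13,10)=6, clip(6,-13,10)=6, clip(-8,-13,10)=-8 -> [10, -6, 0, 6, 6, -8] (max |s|=10)
Stage 3 (SUM): sum[0..0]=10, sum[0..1]=4, sum[0..2]=4, sum[0..3]=10, sum[0..4]=16, sum[0..5]=8 -> [10, 4, 4, 10, 16, 8] (max |s|=16)
Overall max amplitude: 16

Answer: 16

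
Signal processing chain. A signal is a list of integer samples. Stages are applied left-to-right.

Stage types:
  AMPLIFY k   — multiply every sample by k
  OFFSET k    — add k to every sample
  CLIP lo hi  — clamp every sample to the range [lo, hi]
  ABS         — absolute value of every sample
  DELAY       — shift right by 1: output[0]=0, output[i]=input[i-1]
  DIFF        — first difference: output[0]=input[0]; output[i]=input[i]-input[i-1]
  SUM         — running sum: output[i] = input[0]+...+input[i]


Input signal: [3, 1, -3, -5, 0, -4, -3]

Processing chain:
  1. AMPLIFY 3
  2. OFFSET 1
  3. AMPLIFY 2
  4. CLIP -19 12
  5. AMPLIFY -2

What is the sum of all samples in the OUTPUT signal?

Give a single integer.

Input: [3, 1, -3, -5, 0, -4, -3]
Stage 1 (AMPLIFY 3): 3*3=9, 1*3=3, -3*3=-9, -5*3=-15, 0*3=0, -4*3=-12, -3*3=-9 -> [9, 3, -9, -15, 0, -12, -9]
Stage 2 (OFFSET 1): 9+1=10, 3+1=4, -9+1=-8, -15+1=-14, 0+1=1, -12+1=-11, -9+1=-8 -> [10, 4, -8, -14, 1, -11, -8]
Stage 3 (AMPLIFY 2): 10*2=20, 4*2=8, -8*2=-16, -14*2=-28, 1*2=2, -11*2=-22, -8*2=-16 -> [20, 8, -16, -28, 2, -22, -16]
Stage 4 (CLIP -19 12): clip(20,-19,12)=12, clip(8,-19,12)=8, clip(-16,-19,12)=-16, clip(-28,-19,12)=-19, clip(2,-19,12)=2, clip(-22,-19,12)=-19, clip(-16,-19,12)=-16 -> [12, 8, -16, -19, 2, -19, -16]
Stage 5 (AMPLIFY -2): 12*-2=-24, 8*-2=-16, -16*-2=32, -19*-2=38, 2*-2=-4, -19*-2=38, -16*-2=32 -> [-24, -16, 32, 38, -4, 38, 32]
Output sum: 96

Answer: 96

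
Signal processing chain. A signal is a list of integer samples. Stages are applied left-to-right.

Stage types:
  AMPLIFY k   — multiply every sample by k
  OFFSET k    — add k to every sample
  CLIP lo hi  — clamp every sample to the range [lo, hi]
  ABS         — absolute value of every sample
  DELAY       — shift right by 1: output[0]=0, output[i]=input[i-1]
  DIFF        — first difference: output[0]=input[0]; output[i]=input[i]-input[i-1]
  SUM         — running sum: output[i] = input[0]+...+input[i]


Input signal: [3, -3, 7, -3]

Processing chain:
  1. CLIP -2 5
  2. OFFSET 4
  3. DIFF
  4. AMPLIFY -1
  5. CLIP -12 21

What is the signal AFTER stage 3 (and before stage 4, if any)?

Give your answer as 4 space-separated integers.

Answer: 7 -5 7 -7

Derivation:
Input: [3, -3, 7, -3]
Stage 1 (CLIP -2 5): clip(3,-2,5)=3, clip(-3,-2,5)=-2, clip(7,-2,5)=5, clip(-3,-2,5)=-2 -> [3, -2, 5, -2]
Stage 2 (OFFSET 4): 3+4=7, -2+4=2, 5+4=9, -2+4=2 -> [7, 2, 9, 2]
Stage 3 (DIFF): s[0]=7, 2-7=-5, 9-2=7, 2-9=-7 -> [7, -5, 7, -7]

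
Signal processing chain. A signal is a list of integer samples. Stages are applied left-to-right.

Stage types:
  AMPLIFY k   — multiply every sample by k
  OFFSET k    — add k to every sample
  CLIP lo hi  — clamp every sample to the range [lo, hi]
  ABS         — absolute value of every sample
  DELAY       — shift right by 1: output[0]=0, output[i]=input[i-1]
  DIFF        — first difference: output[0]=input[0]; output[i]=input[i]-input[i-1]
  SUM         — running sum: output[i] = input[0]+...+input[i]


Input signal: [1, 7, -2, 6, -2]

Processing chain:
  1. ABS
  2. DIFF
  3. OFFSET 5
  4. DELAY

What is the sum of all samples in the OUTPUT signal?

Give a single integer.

Answer: 26

Derivation:
Input: [1, 7, -2, 6, -2]
Stage 1 (ABS): |1|=1, |7|=7, |-2|=2, |6|=6, |-2|=2 -> [1, 7, 2, 6, 2]
Stage 2 (DIFF): s[0]=1, 7-1=6, 2-7=-5, 6-2=4, 2-6=-4 -> [1, 6, -5, 4, -4]
Stage 3 (OFFSET 5): 1+5=6, 6+5=11, -5+5=0, 4+5=9, -4+5=1 -> [6, 11, 0, 9, 1]
Stage 4 (DELAY): [0, 6, 11, 0, 9] = [0, 6, 11, 0, 9] -> [0, 6, 11, 0, 9]
Output sum: 26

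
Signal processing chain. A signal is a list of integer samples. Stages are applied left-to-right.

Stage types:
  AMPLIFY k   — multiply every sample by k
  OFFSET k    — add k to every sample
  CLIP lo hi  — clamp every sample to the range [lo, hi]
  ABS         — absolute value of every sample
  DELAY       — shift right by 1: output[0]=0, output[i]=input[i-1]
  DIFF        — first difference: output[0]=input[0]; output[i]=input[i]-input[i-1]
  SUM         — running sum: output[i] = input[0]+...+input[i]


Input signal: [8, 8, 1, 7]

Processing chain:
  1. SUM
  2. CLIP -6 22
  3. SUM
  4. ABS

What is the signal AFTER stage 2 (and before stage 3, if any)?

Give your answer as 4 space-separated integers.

Input: [8, 8, 1, 7]
Stage 1 (SUM): sum[0..0]=8, sum[0..1]=16, sum[0..2]=17, sum[0..3]=24 -> [8, 16, 17, 24]
Stage 2 (CLIP -6 22): clip(8,-6,22)=8, clip(16,-6,22)=16, clip(17,-6,22)=17, clip(24,-6,22)=22 -> [8, 16, 17, 22]

Answer: 8 16 17 22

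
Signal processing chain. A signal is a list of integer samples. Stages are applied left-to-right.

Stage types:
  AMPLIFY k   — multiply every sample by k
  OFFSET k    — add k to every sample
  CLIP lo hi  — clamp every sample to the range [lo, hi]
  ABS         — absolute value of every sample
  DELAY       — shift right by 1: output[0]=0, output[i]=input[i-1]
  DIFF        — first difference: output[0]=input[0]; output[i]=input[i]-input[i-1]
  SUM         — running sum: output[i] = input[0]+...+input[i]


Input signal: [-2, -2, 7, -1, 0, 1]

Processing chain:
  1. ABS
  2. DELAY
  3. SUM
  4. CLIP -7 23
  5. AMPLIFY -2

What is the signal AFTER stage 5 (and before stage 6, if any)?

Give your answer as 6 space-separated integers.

Answer: 0 -4 -8 -22 -24 -24

Derivation:
Input: [-2, -2, 7, -1, 0, 1]
Stage 1 (ABS): |-2|=2, |-2|=2, |7|=7, |-1|=1, |0|=0, |1|=1 -> [2, 2, 7, 1, 0, 1]
Stage 2 (DELAY): [0, 2, 2, 7, 1, 0] = [0, 2, 2, 7, 1, 0] -> [0, 2, 2, 7, 1, 0]
Stage 3 (SUM): sum[0..0]=0, sum[0..1]=2, sum[0..2]=4, sum[0..3]=11, sum[0..4]=12, sum[0..5]=12 -> [0, 2, 4, 11, 12, 12]
Stage 4 (CLIP -7 23): clip(0,-7,23)=0, clip(2,-7,23)=2, clip(4,-7,23)=4, clip(11,-7,23)=11, clip(12,-7,23)=12, clip(12,-7,23)=12 -> [0, 2, 4, 11, 12, 12]
Stage 5 (AMPLIFY -2): 0*-2=0, 2*-2=-4, 4*-2=-8, 11*-2=-22, 12*-2=-24, 12*-2=-24 -> [0, -4, -8, -22, -24, -24]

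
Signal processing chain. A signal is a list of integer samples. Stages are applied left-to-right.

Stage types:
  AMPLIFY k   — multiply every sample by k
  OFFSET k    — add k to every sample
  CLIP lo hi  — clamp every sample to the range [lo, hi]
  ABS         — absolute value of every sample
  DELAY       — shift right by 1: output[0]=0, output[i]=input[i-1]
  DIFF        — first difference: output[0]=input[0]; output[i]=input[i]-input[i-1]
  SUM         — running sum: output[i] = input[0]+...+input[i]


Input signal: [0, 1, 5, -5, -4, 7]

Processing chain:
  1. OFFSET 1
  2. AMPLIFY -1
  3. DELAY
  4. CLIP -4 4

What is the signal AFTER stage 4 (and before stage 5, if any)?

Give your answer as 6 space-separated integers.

Input: [0, 1, 5, -5, -4, 7]
Stage 1 (OFFSET 1): 0+1=1, 1+1=2, 5+1=6, -5+1=-4, -4+1=-3, 7+1=8 -> [1, 2, 6, -4, -3, 8]
Stage 2 (AMPLIFY -1): 1*-1=-1, 2*-1=-2, 6*-1=-6, -4*-1=4, -3*-1=3, 8*-1=-8 -> [-1, -2, -6, 4, 3, -8]
Stage 3 (DELAY): [0, -1, -2, -6, 4, 3] = [0, -1, -2, -6, 4, 3] -> [0, -1, -2, -6, 4, 3]
Stage 4 (CLIP -4 4): clip(0,-4,4)=0, clip(-1,-4,4)=-1, clip(-2,-4,4)=-2, clip(-6,-4,4)=-4, clip(4,-4,4)=4, clip(3,-4,4)=3 -> [0, -1, -2, -4, 4, 3]

Answer: 0 -1 -2 -4 4 3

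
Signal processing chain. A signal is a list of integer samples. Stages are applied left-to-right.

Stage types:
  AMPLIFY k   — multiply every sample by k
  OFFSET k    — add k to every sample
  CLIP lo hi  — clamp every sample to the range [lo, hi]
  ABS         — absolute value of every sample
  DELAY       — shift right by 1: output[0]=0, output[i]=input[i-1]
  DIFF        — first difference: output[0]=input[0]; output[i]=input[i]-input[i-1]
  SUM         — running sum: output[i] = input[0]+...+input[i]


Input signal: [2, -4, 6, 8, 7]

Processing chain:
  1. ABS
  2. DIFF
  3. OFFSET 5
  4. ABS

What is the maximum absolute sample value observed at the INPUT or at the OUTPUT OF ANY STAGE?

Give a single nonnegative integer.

Answer: 8

Derivation:
Input: [2, -4, 6, 8, 7] (max |s|=8)
Stage 1 (ABS): |2|=2, |-4|=4, |6|=6, |8|=8, |7|=7 -> [2, 4, 6, 8, 7] (max |s|=8)
Stage 2 (DIFF): s[0]=2, 4-2=2, 6-4=2, 8-6=2, 7-8=-1 -> [2, 2, 2, 2, -1] (max |s|=2)
Stage 3 (OFFSET 5): 2+5=7, 2+5=7, 2+5=7, 2+5=7, -1+5=4 -> [7, 7, 7, 7, 4] (max |s|=7)
Stage 4 (ABS): |7|=7, |7|=7, |7|=7, |7|=7, |4|=4 -> [7, 7, 7, 7, 4] (max |s|=7)
Overall max amplitude: 8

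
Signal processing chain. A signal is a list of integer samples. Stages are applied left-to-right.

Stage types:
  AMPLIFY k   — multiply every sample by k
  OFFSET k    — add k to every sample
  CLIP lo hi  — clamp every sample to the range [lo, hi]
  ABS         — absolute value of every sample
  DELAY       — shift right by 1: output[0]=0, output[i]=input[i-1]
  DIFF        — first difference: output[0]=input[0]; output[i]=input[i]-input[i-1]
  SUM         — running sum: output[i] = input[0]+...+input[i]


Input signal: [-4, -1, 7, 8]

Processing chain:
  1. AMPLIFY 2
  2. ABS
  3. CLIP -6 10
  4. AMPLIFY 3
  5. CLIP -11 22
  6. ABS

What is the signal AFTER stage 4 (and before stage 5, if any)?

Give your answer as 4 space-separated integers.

Answer: 24 6 30 30

Derivation:
Input: [-4, -1, 7, 8]
Stage 1 (AMPLIFY 2): -4*2=-8, -1*2=-2, 7*2=14, 8*2=16 -> [-8, -2, 14, 16]
Stage 2 (ABS): |-8|=8, |-2|=2, |14|=14, |16|=16 -> [8, 2, 14, 16]
Stage 3 (CLIP -6 10): clip(8,-6,10)=8, clip(2,-6,10)=2, clip(14,-6,10)=10, clip(16,-6,10)=10 -> [8, 2, 10, 10]
Stage 4 (AMPLIFY 3): 8*3=24, 2*3=6, 10*3=30, 10*3=30 -> [24, 6, 30, 30]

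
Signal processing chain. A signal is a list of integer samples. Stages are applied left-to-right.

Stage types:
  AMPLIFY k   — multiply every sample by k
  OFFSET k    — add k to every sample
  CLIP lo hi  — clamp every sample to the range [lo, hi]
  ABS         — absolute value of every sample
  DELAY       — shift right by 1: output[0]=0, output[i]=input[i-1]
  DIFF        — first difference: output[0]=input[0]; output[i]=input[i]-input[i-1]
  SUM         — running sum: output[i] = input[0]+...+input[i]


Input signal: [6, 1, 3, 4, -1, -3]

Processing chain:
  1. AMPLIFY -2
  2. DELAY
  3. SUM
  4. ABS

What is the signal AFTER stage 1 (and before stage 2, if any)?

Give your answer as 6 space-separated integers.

Answer: -12 -2 -6 -8 2 6

Derivation:
Input: [6, 1, 3, 4, -1, -3]
Stage 1 (AMPLIFY -2): 6*-2=-12, 1*-2=-2, 3*-2=-6, 4*-2=-8, -1*-2=2, -3*-2=6 -> [-12, -2, -6, -8, 2, 6]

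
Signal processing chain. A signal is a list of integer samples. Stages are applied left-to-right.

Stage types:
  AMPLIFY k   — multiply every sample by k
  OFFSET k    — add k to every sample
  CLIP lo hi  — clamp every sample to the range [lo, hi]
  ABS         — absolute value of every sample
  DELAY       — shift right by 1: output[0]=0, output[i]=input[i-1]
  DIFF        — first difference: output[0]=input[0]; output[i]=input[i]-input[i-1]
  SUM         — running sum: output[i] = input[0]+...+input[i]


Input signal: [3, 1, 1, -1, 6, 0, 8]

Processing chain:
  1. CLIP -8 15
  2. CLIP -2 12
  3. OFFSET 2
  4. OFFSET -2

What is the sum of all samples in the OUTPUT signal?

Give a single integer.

Input: [3, 1, 1, -1, 6, 0, 8]
Stage 1 (CLIP -8 15): clip(3,-8,15)=3, clip(1,-8,15)=1, clip(1,-8,15)=1, clip(-1,-8,15)=-1, clip(6,-8,15)=6, clip(0,-8,15)=0, clip(8,-8,15)=8 -> [3, 1, 1, -1, 6, 0, 8]
Stage 2 (CLIP -2 12): clip(3,-2,12)=3, clip(1,-2,12)=1, clip(1,-2,12)=1, clip(-1,-2,12)=-1, clip(6,-2,12)=6, clip(0,-2,12)=0, clip(8,-2,12)=8 -> [3, 1, 1, -1, 6, 0, 8]
Stage 3 (OFFSET 2): 3+2=5, 1+2=3, 1+2=3, -1+2=1, 6+2=8, 0+2=2, 8+2=10 -> [5, 3, 3, 1, 8, 2, 10]
Stage 4 (OFFSET -2): 5+-2=3, 3+-2=1, 3+-2=1, 1+-2=-1, 8+-2=6, 2+-2=0, 10+-2=8 -> [3, 1, 1, -1, 6, 0, 8]
Output sum: 18

Answer: 18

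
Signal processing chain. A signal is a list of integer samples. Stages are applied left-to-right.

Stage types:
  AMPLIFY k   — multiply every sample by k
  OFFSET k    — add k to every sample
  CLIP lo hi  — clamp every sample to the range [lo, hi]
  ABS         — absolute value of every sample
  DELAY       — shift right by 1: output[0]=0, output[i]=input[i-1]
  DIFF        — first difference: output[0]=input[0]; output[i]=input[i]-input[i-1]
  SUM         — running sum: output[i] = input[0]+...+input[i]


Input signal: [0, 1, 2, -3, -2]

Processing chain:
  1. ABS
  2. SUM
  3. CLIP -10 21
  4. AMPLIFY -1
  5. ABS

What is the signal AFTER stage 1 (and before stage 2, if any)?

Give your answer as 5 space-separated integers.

Input: [0, 1, 2, -3, -2]
Stage 1 (ABS): |0|=0, |1|=1, |2|=2, |-3|=3, |-2|=2 -> [0, 1, 2, 3, 2]

Answer: 0 1 2 3 2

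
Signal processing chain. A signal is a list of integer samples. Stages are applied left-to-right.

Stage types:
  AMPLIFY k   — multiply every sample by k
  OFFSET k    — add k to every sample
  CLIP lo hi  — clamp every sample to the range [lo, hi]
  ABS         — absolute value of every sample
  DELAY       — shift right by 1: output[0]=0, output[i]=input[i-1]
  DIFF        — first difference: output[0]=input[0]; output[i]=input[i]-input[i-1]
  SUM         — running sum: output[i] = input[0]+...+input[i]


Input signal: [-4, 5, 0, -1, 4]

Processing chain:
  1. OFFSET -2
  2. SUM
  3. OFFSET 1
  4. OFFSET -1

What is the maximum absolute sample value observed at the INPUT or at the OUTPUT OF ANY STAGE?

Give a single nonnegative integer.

Input: [-4, 5, 0, -1, 4] (max |s|=5)
Stage 1 (OFFSET -2): -4+-2=-6, 5+-2=3, 0+-2=-2, -1+-2=-3, 4+-2=2 -> [-6, 3, -2, -3, 2] (max |s|=6)
Stage 2 (SUM): sum[0..0]=-6, sum[0..1]=-3, sum[0..2]=-5, sum[0..3]=-8, sum[0..4]=-6 -> [-6, -3, -5, -8, -6] (max |s|=8)
Stage 3 (OFFSET 1): -6+1=-5, -3+1=-2, -5+1=-4, -8+1=-7, -6+1=-5 -> [-5, -2, -4, -7, -5] (max |s|=7)
Stage 4 (OFFSET -1): -5+-1=-6, -2+-1=-3, -4+-1=-5, -7+-1=-8, -5+-1=-6 -> [-6, -3, -5, -8, -6] (max |s|=8)
Overall max amplitude: 8

Answer: 8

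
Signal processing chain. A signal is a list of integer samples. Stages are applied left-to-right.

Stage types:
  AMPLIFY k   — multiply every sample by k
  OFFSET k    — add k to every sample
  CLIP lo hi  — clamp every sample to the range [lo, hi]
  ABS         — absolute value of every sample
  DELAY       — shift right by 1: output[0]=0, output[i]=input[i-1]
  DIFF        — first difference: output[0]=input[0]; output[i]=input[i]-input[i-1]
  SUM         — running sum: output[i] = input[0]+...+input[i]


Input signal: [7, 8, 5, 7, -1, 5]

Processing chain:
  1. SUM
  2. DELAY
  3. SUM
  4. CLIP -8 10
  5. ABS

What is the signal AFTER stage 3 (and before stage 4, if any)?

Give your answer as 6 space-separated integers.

Input: [7, 8, 5, 7, -1, 5]
Stage 1 (SUM): sum[0..0]=7, sum[0..1]=15, sum[0..2]=20, sum[0..3]=27, sum[0..4]=26, sum[0..5]=31 -> [7, 15, 20, 27, 26, 31]
Stage 2 (DELAY): [0, 7, 15, 20, 27, 26] = [0, 7, 15, 20, 27, 26] -> [0, 7, 15, 20, 27, 26]
Stage 3 (SUM): sum[0..0]=0, sum[0..1]=7, sum[0..2]=22, sum[0..3]=42, sum[0..4]=69, sum[0..5]=95 -> [0, 7, 22, 42, 69, 95]

Answer: 0 7 22 42 69 95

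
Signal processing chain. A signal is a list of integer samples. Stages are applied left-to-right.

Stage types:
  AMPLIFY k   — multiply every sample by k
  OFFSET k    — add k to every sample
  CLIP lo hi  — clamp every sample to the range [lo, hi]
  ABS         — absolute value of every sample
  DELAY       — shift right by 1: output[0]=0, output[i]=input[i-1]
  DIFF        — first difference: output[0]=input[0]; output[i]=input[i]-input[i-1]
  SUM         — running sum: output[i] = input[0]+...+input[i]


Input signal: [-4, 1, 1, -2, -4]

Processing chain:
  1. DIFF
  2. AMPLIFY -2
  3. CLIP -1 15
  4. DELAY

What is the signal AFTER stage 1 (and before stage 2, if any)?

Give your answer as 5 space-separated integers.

Input: [-4, 1, 1, -2, -4]
Stage 1 (DIFF): s[0]=-4, 1--4=5, 1-1=0, -2-1=-3, -4--2=-2 -> [-4, 5, 0, -3, -2]

Answer: -4 5 0 -3 -2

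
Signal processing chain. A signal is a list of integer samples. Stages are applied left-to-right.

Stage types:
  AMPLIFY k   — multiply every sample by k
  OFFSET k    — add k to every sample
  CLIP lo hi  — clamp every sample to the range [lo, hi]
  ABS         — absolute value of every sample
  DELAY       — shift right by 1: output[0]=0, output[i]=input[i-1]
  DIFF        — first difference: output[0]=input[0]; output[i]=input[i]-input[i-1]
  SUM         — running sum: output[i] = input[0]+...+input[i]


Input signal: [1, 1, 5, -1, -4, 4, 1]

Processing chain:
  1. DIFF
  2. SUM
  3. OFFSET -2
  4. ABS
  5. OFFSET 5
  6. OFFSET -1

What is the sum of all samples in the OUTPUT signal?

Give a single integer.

Answer: 45

Derivation:
Input: [1, 1, 5, -1, -4, 4, 1]
Stage 1 (DIFF): s[0]=1, 1-1=0, 5-1=4, -1-5=-6, -4--1=-3, 4--4=8, 1-4=-3 -> [1, 0, 4, -6, -3, 8, -3]
Stage 2 (SUM): sum[0..0]=1, sum[0..1]=1, sum[0..2]=5, sum[0..3]=-1, sum[0..4]=-4, sum[0..5]=4, sum[0..6]=1 -> [1, 1, 5, -1, -4, 4, 1]
Stage 3 (OFFSET -2): 1+-2=-1, 1+-2=-1, 5+-2=3, -1+-2=-3, -4+-2=-6, 4+-2=2, 1+-2=-1 -> [-1, -1, 3, -3, -6, 2, -1]
Stage 4 (ABS): |-1|=1, |-1|=1, |3|=3, |-3|=3, |-6|=6, |2|=2, |-1|=1 -> [1, 1, 3, 3, 6, 2, 1]
Stage 5 (OFFSET 5): 1+5=6, 1+5=6, 3+5=8, 3+5=8, 6+5=11, 2+5=7, 1+5=6 -> [6, 6, 8, 8, 11, 7, 6]
Stage 6 (OFFSET -1): 6+-1=5, 6+-1=5, 8+-1=7, 8+-1=7, 11+-1=10, 7+-1=6, 6+-1=5 -> [5, 5, 7, 7, 10, 6, 5]
Output sum: 45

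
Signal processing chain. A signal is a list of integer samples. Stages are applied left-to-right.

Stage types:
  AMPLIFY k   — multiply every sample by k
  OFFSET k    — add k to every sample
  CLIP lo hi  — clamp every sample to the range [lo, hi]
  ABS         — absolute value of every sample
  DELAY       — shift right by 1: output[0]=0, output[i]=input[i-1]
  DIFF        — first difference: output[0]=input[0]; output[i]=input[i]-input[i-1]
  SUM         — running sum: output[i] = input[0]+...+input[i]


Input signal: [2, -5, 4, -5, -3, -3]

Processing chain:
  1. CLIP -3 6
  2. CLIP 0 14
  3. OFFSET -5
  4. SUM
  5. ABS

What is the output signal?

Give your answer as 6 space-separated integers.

Input: [2, -5, 4, -5, -3, -3]
Stage 1 (CLIP -3 6): clip(2,-3,6)=2, clip(-5,-3,6)=-3, clip(4,-3,6)=4, clip(-5,-3,6)=-3, clip(-3,-3,6)=-3, clip(-3,-3,6)=-3 -> [2, -3, 4, -3, -3, -3]
Stage 2 (CLIP 0 14): clip(2,0,14)=2, clip(-3,0,14)=0, clip(4,0,14)=4, clip(-3,0,14)=0, clip(-3,0,14)=0, clip(-3,0,14)=0 -> [2, 0, 4, 0, 0, 0]
Stage 3 (OFFSET -5): 2+-5=-3, 0+-5=-5, 4+-5=-1, 0+-5=-5, 0+-5=-5, 0+-5=-5 -> [-3, -5, -1, -5, -5, -5]
Stage 4 (SUM): sum[0..0]=-3, sum[0..1]=-8, sum[0..2]=-9, sum[0..3]=-14, sum[0..4]=-19, sum[0..5]=-24 -> [-3, -8, -9, -14, -19, -24]
Stage 5 (ABS): |-3|=3, |-8|=8, |-9|=9, |-14|=14, |-19|=19, |-24|=24 -> [3, 8, 9, 14, 19, 24]

Answer: 3 8 9 14 19 24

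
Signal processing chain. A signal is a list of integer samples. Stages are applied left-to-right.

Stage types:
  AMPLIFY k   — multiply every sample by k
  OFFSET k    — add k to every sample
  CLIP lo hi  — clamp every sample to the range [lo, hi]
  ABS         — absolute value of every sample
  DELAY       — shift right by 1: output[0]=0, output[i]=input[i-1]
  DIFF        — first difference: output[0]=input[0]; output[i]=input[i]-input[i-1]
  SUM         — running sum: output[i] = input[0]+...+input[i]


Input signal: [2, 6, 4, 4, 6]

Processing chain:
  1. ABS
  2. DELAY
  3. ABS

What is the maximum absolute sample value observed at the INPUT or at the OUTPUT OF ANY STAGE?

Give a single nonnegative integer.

Input: [2, 6, 4, 4, 6] (max |s|=6)
Stage 1 (ABS): |2|=2, |6|=6, |4|=4, |4|=4, |6|=6 -> [2, 6, 4, 4, 6] (max |s|=6)
Stage 2 (DELAY): [0, 2, 6, 4, 4] = [0, 2, 6, 4, 4] -> [0, 2, 6, 4, 4] (max |s|=6)
Stage 3 (ABS): |0|=0, |2|=2, |6|=6, |4|=4, |4|=4 -> [0, 2, 6, 4, 4] (max |s|=6)
Overall max amplitude: 6

Answer: 6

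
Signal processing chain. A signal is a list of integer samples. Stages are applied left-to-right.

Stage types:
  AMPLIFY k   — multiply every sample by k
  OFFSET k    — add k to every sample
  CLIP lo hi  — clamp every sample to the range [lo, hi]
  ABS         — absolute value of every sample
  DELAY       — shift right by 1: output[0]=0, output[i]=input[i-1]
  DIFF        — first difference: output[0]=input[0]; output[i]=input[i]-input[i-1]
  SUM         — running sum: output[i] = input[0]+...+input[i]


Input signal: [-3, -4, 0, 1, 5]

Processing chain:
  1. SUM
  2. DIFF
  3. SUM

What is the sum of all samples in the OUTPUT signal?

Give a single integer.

Answer: -24

Derivation:
Input: [-3, -4, 0, 1, 5]
Stage 1 (SUM): sum[0..0]=-3, sum[0..1]=-7, sum[0..2]=-7, sum[0..3]=-6, sum[0..4]=-1 -> [-3, -7, -7, -6, -1]
Stage 2 (DIFF): s[0]=-3, -7--3=-4, -7--7=0, -6--7=1, -1--6=5 -> [-3, -4, 0, 1, 5]
Stage 3 (SUM): sum[0..0]=-3, sum[0..1]=-7, sum[0..2]=-7, sum[0..3]=-6, sum[0..4]=-1 -> [-3, -7, -7, -6, -1]
Output sum: -24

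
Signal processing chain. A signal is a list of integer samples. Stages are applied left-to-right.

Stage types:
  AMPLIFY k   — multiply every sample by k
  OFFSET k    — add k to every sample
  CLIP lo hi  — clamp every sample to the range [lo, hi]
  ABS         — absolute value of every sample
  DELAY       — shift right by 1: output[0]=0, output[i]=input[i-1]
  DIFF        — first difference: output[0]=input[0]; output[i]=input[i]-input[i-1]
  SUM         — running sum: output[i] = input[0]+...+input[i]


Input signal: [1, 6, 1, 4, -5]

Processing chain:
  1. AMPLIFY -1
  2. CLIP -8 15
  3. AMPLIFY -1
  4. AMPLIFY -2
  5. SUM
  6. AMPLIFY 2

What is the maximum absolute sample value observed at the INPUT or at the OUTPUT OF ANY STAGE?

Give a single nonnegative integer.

Answer: 48

Derivation:
Input: [1, 6, 1, 4, -5] (max |s|=6)
Stage 1 (AMPLIFY -1): 1*-1=-1, 6*-1=-6, 1*-1=-1, 4*-1=-4, -5*-1=5 -> [-1, -6, -1, -4, 5] (max |s|=6)
Stage 2 (CLIP -8 15): clip(-1,-8,15)=-1, clip(-6,-8,15)=-6, clip(-1,-8,15)=-1, clip(-4,-8,15)=-4, clip(5,-8,15)=5 -> [-1, -6, -1, -4, 5] (max |s|=6)
Stage 3 (AMPLIFY -1): -1*-1=1, -6*-1=6, -1*-1=1, -4*-1=4, 5*-1=-5 -> [1, 6, 1, 4, -5] (max |s|=6)
Stage 4 (AMPLIFY -2): 1*-2=-2, 6*-2=-12, 1*-2=-2, 4*-2=-8, -5*-2=10 -> [-2, -12, -2, -8, 10] (max |s|=12)
Stage 5 (SUM): sum[0..0]=-2, sum[0..1]=-14, sum[0..2]=-16, sum[0..3]=-24, sum[0..4]=-14 -> [-2, -14, -16, -24, -14] (max |s|=24)
Stage 6 (AMPLIFY 2): -2*2=-4, -14*2=-28, -16*2=-32, -24*2=-48, -14*2=-28 -> [-4, -28, -32, -48, -28] (max |s|=48)
Overall max amplitude: 48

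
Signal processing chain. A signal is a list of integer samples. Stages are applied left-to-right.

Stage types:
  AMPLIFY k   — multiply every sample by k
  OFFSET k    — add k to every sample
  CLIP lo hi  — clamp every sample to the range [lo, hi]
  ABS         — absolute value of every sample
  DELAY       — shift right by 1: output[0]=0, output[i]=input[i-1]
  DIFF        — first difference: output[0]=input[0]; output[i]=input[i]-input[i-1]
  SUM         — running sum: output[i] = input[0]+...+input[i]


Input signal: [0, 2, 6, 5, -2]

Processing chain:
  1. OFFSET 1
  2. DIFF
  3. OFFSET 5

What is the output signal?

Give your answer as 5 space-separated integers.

Input: [0, 2, 6, 5, -2]
Stage 1 (OFFSET 1): 0+1=1, 2+1=3, 6+1=7, 5+1=6, -2+1=-1 -> [1, 3, 7, 6, -1]
Stage 2 (DIFF): s[0]=1, 3-1=2, 7-3=4, 6-7=-1, -1-6=-7 -> [1, 2, 4, -1, -7]
Stage 3 (OFFSET 5): 1+5=6, 2+5=7, 4+5=9, -1+5=4, -7+5=-2 -> [6, 7, 9, 4, -2]

Answer: 6 7 9 4 -2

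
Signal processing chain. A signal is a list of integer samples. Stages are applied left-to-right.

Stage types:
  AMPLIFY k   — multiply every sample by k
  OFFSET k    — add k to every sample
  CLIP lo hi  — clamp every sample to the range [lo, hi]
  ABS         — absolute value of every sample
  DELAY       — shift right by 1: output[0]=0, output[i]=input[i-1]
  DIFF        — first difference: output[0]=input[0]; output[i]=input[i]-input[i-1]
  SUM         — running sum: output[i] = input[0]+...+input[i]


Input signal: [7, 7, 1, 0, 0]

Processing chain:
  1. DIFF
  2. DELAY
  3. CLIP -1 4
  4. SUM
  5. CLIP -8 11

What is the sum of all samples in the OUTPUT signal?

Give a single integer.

Input: [7, 7, 1, 0, 0]
Stage 1 (DIFF): s[0]=7, 7-7=0, 1-7=-6, 0-1=-1, 0-0=0 -> [7, 0, -6, -1, 0]
Stage 2 (DELAY): [0, 7, 0, -6, -1] = [0, 7, 0, -6, -1] -> [0, 7, 0, -6, -1]
Stage 3 (CLIP -1 4): clip(0,-1,4)=0, clip(7,-1,4)=4, clip(0,-1,4)=0, clip(-6,-1,4)=-1, clip(-1,-1,4)=-1 -> [0, 4, 0, -1, -1]
Stage 4 (SUM): sum[0..0]=0, sum[0..1]=4, sum[0..2]=4, sum[0..3]=3, sum[0..4]=2 -> [0, 4, 4, 3, 2]
Stage 5 (CLIP -8 11): clip(0,-8,11)=0, clip(4,-8,11)=4, clip(4,-8,11)=4, clip(3,-8,11)=3, clip(2,-8,11)=2 -> [0, 4, 4, 3, 2]
Output sum: 13

Answer: 13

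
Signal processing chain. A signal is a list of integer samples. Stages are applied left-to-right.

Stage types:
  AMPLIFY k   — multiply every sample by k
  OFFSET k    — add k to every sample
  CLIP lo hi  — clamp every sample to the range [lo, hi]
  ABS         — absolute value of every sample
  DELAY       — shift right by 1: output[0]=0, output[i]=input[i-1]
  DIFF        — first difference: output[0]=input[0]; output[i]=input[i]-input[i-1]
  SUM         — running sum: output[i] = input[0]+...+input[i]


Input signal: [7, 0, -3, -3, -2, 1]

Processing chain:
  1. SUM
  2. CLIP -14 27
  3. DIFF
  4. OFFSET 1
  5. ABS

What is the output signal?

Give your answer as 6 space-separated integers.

Input: [7, 0, -3, -3, -2, 1]
Stage 1 (SUM): sum[0..0]=7, sum[0..1]=7, sum[0..2]=4, sum[0..3]=1, sum[0..4]=-1, sum[0..5]=0 -> [7, 7, 4, 1, -1, 0]
Stage 2 (CLIP -14 27): clip(7,-14,27)=7, clip(7,-14,27)=7, clip(4,-14,27)=4, clip(1,-14,27)=1, clip(-1,-14,27)=-1, clip(0,-14,27)=0 -> [7, 7, 4, 1, -1, 0]
Stage 3 (DIFF): s[0]=7, 7-7=0, 4-7=-3, 1-4=-3, -1-1=-2, 0--1=1 -> [7, 0, -3, -3, -2, 1]
Stage 4 (OFFSET 1): 7+1=8, 0+1=1, -3+1=-2, -3+1=-2, -2+1=-1, 1+1=2 -> [8, 1, -2, -2, -1, 2]
Stage 5 (ABS): |8|=8, |1|=1, |-2|=2, |-2|=2, |-1|=1, |2|=2 -> [8, 1, 2, 2, 1, 2]

Answer: 8 1 2 2 1 2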